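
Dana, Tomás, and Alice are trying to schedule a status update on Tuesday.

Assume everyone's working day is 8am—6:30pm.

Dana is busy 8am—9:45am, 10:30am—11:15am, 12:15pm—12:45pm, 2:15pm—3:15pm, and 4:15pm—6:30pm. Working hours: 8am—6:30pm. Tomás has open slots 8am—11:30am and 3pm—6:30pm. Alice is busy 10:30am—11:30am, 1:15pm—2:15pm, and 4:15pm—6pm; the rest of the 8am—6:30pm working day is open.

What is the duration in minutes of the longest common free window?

60 minutes

Dana free within 08:00–18:30: 09:45–10:30, 11:15–12:15, 12:45–14:15, 15:15–16:15.
Alice free within 08:00–18:30: 08:00–10:30, 11:30–13:15, 14:15–16:15, 18:00–18:30.
Dana ∩ Tomás: 09:45–10:30, 11:15–11:30, 15:15–16:15.
Dana ∩ Tomás ∩ Alice: 09:45–10:30, 15:15–16:15.
Common window lengths: 45, 60 min; longest is 60.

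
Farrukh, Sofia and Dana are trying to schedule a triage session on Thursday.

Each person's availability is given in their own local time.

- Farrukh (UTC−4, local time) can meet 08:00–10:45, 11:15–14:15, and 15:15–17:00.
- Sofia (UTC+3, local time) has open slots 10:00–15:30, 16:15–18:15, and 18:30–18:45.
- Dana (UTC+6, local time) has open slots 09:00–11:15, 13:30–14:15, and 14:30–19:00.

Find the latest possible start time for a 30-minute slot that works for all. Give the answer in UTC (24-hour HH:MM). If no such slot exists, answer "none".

12:00

Farrukh → UTC: 12:00–14:45, 15:15–18:15, 19:15–21:00.
Sofia → UTC: 07:00–12:30, 13:15–15:15, 15:30–15:45.
Dana → UTC: 03:00–05:15, 07:30–08:15, 08:30–13:00.
Farrukh ∩ Sofia: 12:00–12:30, 13:15–14:45, 15:30–15:45.
Farrukh ∩ Sofia ∩ Dana: 12:00–12:30.
Windows ≥ 30 min: 12:00–12:30.
Latest start in the last window 12:00–12:30 is 12:30 − 30 min = 12:00.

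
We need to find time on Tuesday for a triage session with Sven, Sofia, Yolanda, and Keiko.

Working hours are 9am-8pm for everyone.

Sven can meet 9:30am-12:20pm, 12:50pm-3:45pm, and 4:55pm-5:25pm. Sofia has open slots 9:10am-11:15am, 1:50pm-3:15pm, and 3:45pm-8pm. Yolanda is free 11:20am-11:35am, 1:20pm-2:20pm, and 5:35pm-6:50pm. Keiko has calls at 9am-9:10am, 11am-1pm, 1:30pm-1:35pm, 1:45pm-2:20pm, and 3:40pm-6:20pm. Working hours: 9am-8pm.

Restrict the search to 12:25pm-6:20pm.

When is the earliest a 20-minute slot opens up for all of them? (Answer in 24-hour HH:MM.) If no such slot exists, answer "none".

Keiko free within 09:00–20:00: 09:10–11:00, 13:00–13:30, 13:35–13:45, 14:20–15:40, 18:20–20:00.
Sven ∩ Sofia: 09:30–11:15, 13:50–15:15, 16:55–17:25.
Sven ∩ Sofia ∩ Yolanda: 13:50–14:20.
Sven ∩ Sofia ∩ Yolanda ∩ Keiko: (none).
Restricted to 12:25–18:20: (none).
Windows ≥ 20 min: (none).

none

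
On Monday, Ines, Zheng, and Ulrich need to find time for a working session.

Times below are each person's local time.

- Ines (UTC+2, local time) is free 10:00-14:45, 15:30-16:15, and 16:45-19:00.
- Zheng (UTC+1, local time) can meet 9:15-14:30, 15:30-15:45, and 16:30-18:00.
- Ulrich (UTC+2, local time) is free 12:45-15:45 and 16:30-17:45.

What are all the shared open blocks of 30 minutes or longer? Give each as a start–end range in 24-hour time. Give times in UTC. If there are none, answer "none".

Ines → UTC: 08:00–12:45, 13:30–14:15, 14:45–17:00.
Zheng → UTC: 08:15–13:30, 14:30–14:45, 15:30–17:00.
Ulrich → UTC: 10:45–13:45, 14:30–15:45.
Ines ∩ Zheng: 08:15–12:45, 15:30–17:00.
Ines ∩ Zheng ∩ Ulrich: 10:45–12:45, 15:30–15:45.
Windows ≥ 30 min: 10:45–12:45.

10:45–12:45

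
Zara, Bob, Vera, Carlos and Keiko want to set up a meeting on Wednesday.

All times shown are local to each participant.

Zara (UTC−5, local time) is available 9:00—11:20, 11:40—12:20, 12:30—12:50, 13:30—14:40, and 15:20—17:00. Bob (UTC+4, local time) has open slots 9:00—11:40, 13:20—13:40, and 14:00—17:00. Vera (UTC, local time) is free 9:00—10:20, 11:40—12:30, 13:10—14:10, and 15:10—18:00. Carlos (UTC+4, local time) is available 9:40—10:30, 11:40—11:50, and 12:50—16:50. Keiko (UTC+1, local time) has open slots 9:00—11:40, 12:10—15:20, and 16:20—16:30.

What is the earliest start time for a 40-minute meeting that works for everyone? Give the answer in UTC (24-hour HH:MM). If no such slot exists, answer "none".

Zara → UTC: 14:00–16:20, 16:40–17:20, 17:30–17:50, 18:30–19:40, 20:20–22:00.
Bob → UTC: 05:00–07:40, 09:20–09:40, 10:00–13:00.
Vera → UTC: 09:00–10:20, 11:40–12:30, 13:10–14:10, 15:10–18:00.
Carlos → UTC: 05:40–06:30, 07:40–07:50, 08:50–12:50.
Keiko → UTC: 08:00–10:40, 11:10–14:20, 15:20–15:30.
Zara ∩ Bob: (none).
Zara ∩ Bob ∩ Vera: (none).
Zara ∩ Bob ∩ Vera ∩ Carlos: (none).
Zara ∩ Bob ∩ Vera ∩ Carlos ∩ Keiko: (none).
Windows ≥ 40 min: (none).

none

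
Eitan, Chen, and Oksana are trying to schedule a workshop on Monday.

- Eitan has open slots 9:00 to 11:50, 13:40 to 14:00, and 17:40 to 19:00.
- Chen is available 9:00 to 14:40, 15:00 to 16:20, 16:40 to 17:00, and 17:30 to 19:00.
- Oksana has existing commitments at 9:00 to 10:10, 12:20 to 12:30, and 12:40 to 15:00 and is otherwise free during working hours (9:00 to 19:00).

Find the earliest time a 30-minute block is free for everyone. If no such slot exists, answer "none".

10:10

Oksana free within 09:00–19:00: 10:10–12:20, 12:30–12:40, 15:00–19:00.
Eitan ∩ Chen: 09:00–11:50, 13:40–14:00, 17:40–19:00.
Eitan ∩ Chen ∩ Oksana: 10:10–11:50, 17:40–19:00.
Windows ≥ 30 min: 10:10–11:50, 17:40–19:00.
Earliest such window starts at 10:10.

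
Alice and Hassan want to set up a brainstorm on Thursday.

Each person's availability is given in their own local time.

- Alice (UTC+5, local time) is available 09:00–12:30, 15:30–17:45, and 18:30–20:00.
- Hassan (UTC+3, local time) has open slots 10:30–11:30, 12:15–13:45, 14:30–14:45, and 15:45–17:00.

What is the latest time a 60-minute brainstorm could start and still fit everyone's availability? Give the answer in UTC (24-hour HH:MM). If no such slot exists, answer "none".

none

Alice → UTC: 04:00–07:30, 10:30–12:45, 13:30–15:00.
Hassan → UTC: 07:30–08:30, 09:15–10:45, 11:30–11:45, 12:45–14:00.
Alice ∩ Hassan: 10:30–10:45, 11:30–11:45, 13:30–14:00.
Windows ≥ 60 min: (none).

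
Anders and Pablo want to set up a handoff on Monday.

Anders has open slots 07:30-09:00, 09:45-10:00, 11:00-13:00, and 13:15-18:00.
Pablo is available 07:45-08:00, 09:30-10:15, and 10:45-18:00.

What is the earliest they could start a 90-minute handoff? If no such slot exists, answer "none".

Anders ∩ Pablo: 07:45–08:00, 09:45–10:00, 11:00–13:00, 13:15–18:00.
Windows ≥ 90 min: 11:00–13:00, 13:15–18:00.
Earliest such window starts at 11:00.

11:00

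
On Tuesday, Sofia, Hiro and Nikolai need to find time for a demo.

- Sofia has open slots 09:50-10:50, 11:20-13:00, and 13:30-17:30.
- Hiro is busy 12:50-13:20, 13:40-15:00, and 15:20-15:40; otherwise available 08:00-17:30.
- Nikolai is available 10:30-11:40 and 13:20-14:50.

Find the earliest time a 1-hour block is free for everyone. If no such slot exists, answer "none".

Hiro free within 08:00–17:30: 08:00–12:50, 13:20–13:40, 15:00–15:20, 15:40–17:30.
Sofia ∩ Hiro: 09:50–10:50, 11:20–12:50, 13:30–13:40, 15:00–15:20, 15:40–17:30.
Sofia ∩ Hiro ∩ Nikolai: 10:30–10:50, 11:20–11:40, 13:30–13:40.
Windows ≥ 60 min: (none).

none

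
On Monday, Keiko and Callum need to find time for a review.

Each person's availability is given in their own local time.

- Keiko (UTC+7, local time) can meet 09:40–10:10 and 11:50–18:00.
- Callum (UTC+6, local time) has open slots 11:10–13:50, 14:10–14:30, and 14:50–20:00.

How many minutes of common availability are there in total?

310 minutes

Keiko → UTC: 02:40–03:10, 04:50–11:00.
Callum → UTC: 05:10–07:50, 08:10–08:30, 08:50–14:00.
Keiko ∩ Callum: 05:10–07:50, 08:10–08:30, 08:50–11:00.
Total common minutes: 160 + 20 + 130 = 310.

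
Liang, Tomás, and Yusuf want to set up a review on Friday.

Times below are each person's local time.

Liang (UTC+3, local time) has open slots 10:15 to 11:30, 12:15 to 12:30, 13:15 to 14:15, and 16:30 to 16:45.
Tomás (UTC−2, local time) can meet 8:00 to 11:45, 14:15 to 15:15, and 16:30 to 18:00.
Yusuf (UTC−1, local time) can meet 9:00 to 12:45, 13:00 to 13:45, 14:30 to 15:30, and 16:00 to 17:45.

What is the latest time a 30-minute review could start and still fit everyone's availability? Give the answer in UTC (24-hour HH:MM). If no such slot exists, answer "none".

Liang → UTC: 07:15–08:30, 09:15–09:30, 10:15–11:15, 13:30–13:45.
Tomás → UTC: 10:00–13:45, 16:15–17:15, 18:30–20:00.
Yusuf → UTC: 10:00–13:45, 14:00–14:45, 15:30–16:30, 17:00–18:45.
Liang ∩ Tomás: 10:15–11:15, 13:30–13:45.
Liang ∩ Tomás ∩ Yusuf: 10:15–11:15, 13:30–13:45.
Windows ≥ 30 min: 10:15–11:15.
Latest start in the last window 10:15–11:15 is 11:15 − 30 min = 10:45.

10:45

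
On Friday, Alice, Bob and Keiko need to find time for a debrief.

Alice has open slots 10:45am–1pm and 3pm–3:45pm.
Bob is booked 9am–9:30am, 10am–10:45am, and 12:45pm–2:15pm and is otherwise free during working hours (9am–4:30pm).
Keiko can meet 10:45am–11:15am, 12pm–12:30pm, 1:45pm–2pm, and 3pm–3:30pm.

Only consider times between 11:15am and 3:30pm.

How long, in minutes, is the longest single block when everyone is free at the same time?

30 minutes

Bob free within 09:00–16:30: 09:30–10:00, 10:45–12:45, 14:15–16:30.
Alice ∩ Bob: 10:45–12:45, 15:00–15:45.
Alice ∩ Bob ∩ Keiko: 10:45–11:15, 12:00–12:30, 15:00–15:30.
Restricted to 11:15–15:30: 12:00–12:30, 15:00–15:30.
Common window lengths: 30, 30 min; longest is 30.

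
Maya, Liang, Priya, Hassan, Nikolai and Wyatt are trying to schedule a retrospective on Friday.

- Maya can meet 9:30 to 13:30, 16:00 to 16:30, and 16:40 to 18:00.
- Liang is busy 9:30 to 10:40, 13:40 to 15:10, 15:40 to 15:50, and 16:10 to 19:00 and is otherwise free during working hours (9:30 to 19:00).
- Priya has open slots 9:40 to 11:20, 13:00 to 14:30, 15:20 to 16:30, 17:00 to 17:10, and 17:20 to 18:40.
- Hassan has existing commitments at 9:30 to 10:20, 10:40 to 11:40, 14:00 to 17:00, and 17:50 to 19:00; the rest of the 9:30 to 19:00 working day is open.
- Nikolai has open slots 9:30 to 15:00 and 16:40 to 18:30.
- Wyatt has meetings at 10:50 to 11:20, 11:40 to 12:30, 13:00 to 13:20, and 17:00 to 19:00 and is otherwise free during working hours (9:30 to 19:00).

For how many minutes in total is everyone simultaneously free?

10 minutes

Liang free within 09:30–19:00: 10:40–13:40, 15:10–15:40, 15:50–16:10.
Hassan free within 09:30–19:00: 10:20–10:40, 11:40–14:00, 17:00–17:50.
Wyatt free within 09:30–19:00: 09:30–10:50, 11:20–11:40, 12:30–13:00, 13:20–17:00.
Maya ∩ Liang: 10:40–13:30, 16:00–16:10.
Maya ∩ Liang ∩ Priya: 10:40–11:20, 13:00–13:30, 16:00–16:10.
Maya ∩ Liang ∩ Priya ∩ Hassan: 13:00–13:30.
Maya ∩ Liang ∩ Priya ∩ Hassan ∩ Nikolai: 13:00–13:30.
Maya ∩ Liang ∩ Priya ∩ Hassan ∩ Nikolai ∩ Wyatt: 13:20–13:30.
Total common minutes: 10.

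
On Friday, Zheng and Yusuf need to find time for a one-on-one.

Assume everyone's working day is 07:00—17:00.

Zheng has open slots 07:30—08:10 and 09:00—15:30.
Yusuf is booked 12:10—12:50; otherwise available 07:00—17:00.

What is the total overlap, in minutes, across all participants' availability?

Yusuf free within 07:00–17:00: 07:00–12:10, 12:50–17:00.
Zheng ∩ Yusuf: 07:30–08:10, 09:00–12:10, 12:50–15:30.
Total common minutes: 40 + 190 + 160 = 390.

390 minutes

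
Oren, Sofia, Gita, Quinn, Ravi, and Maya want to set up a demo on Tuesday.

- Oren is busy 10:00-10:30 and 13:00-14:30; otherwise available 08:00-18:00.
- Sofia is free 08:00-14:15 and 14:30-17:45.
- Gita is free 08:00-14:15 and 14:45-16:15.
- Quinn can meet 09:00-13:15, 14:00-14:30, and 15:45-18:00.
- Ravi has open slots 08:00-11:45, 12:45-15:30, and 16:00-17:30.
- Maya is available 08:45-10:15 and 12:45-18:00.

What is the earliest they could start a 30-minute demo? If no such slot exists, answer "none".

09:00

Oren free within 08:00–18:00: 08:00–10:00, 10:30–13:00, 14:30–18:00.
Oren ∩ Sofia: 08:00–10:00, 10:30–13:00, 14:30–17:45.
Oren ∩ Sofia ∩ Gita: 08:00–10:00, 10:30–13:00, 14:45–16:15.
Oren ∩ Sofia ∩ Gita ∩ Quinn: 09:00–10:00, 10:30–13:00, 15:45–16:15.
Oren ∩ Sofia ∩ Gita ∩ Quinn ∩ Ravi: 09:00–10:00, 10:30–11:45, 12:45–13:00, 16:00–16:15.
Oren ∩ Sofia ∩ Gita ∩ Quinn ∩ Ravi ∩ Maya: 09:00–10:00, 12:45–13:00, 16:00–16:15.
Windows ≥ 30 min: 09:00–10:00.
Earliest such window starts at 09:00.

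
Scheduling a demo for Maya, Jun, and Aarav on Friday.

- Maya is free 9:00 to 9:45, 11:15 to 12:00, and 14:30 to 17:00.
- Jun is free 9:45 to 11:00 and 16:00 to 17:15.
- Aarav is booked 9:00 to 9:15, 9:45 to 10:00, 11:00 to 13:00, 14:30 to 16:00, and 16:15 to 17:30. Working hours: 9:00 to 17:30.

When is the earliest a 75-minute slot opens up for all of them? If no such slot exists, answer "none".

none

Aarav free within 09:00–17:30: 09:15–09:45, 10:00–11:00, 13:00–14:30, 16:00–16:15.
Maya ∩ Jun: 16:00–17:00.
Maya ∩ Jun ∩ Aarav: 16:00–16:15.
Windows ≥ 75 min: (none).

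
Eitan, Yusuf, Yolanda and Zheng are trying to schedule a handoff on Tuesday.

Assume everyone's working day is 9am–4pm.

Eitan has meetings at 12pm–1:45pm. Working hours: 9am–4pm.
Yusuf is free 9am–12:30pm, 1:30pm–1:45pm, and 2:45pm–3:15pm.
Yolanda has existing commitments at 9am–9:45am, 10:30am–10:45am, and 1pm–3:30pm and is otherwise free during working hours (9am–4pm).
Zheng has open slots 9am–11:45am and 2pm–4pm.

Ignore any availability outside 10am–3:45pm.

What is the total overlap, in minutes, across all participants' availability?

Eitan free within 09:00–16:00: 09:00–12:00, 13:45–16:00.
Yolanda free within 09:00–16:00: 09:45–10:30, 10:45–13:00, 15:30–16:00.
Eitan ∩ Yusuf: 09:00–12:00, 14:45–15:15.
Eitan ∩ Yusuf ∩ Yolanda: 09:45–10:30, 10:45–12:00.
Eitan ∩ Yusuf ∩ Yolanda ∩ Zheng: 09:45–10:30, 10:45–11:45.
Restricted to 10:00–15:45: 10:00–10:30, 10:45–11:45.
Total common minutes: 30 + 60 = 90.

90 minutes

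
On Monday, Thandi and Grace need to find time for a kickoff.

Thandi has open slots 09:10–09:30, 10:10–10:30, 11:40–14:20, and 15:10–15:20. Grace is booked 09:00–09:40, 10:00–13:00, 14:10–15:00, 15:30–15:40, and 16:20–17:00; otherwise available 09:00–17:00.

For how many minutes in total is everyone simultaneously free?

Grace free within 09:00–17:00: 09:40–10:00, 13:00–14:10, 15:00–15:30, 15:40–16:20.
Thandi ∩ Grace: 13:00–14:10, 15:10–15:20.
Total common minutes: 70 + 10 = 80.

80 minutes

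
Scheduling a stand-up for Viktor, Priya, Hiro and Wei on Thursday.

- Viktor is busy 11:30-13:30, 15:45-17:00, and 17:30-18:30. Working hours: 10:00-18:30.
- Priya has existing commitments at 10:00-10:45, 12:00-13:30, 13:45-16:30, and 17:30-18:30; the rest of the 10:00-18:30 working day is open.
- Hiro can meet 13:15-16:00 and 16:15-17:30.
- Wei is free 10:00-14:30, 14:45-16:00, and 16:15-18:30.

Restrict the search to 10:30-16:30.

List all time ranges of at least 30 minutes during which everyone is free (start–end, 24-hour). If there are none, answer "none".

none

Viktor free within 10:00–18:30: 10:00–11:30, 13:30–15:45, 17:00–17:30.
Priya free within 10:00–18:30: 10:45–12:00, 13:30–13:45, 16:30–17:30.
Viktor ∩ Priya: 10:45–11:30, 13:30–13:45, 17:00–17:30.
Viktor ∩ Priya ∩ Hiro: 13:30–13:45, 17:00–17:30.
Viktor ∩ Priya ∩ Hiro ∩ Wei: 13:30–13:45, 17:00–17:30.
Restricted to 10:30–16:30: 13:30–13:45.
Windows ≥ 30 min: (none).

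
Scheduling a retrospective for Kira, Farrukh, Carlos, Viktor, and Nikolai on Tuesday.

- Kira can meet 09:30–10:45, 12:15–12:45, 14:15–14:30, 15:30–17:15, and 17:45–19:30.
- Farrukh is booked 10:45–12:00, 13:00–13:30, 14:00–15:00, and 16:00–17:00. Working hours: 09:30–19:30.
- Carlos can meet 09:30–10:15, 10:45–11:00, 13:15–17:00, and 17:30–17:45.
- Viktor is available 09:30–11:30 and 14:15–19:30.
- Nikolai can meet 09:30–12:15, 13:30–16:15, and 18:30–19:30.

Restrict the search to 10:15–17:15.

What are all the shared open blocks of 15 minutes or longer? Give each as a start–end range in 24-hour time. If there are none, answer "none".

Farrukh free within 09:30–19:30: 09:30–10:45, 12:00–13:00, 13:30–14:00, 15:00–16:00, 17:00–19:30.
Kira ∩ Farrukh: 09:30–10:45, 12:15–12:45, 15:30–16:00, 17:00–17:15, 17:45–19:30.
Kira ∩ Farrukh ∩ Carlos: 09:30–10:15, 15:30–16:00.
Kira ∩ Farrukh ∩ Carlos ∩ Viktor: 09:30–10:15, 15:30–16:00.
Kira ∩ Farrukh ∩ Carlos ∩ Viktor ∩ Nikolai: 09:30–10:15, 15:30–16:00.
Restricted to 10:15–17:15: 15:30–16:00.
Windows ≥ 15 min: 15:30–16:00.

15:30–16:00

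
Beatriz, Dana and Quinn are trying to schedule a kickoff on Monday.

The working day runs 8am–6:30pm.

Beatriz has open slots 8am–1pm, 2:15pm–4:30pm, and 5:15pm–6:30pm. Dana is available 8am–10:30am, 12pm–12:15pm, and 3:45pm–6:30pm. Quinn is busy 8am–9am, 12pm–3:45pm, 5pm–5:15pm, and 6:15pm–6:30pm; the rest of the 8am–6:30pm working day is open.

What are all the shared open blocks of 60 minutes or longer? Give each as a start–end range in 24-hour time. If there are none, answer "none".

Quinn free within 08:00–18:30: 09:00–12:00, 15:45–17:00, 17:15–18:15.
Beatriz ∩ Dana: 08:00–10:30, 12:00–12:15, 15:45–16:30, 17:15–18:30.
Beatriz ∩ Dana ∩ Quinn: 09:00–10:30, 15:45–16:30, 17:15–18:15.
Windows ≥ 60 min: 09:00–10:30, 17:15–18:15.

09:00–10:30, 17:15–18:15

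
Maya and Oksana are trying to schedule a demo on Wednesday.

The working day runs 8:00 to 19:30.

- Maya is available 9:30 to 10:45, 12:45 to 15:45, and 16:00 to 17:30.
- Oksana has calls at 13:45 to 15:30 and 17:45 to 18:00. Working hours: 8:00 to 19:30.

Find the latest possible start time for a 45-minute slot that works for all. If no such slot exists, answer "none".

Oksana free within 08:00–19:30: 08:00–13:45, 15:30–17:45, 18:00–19:30.
Maya ∩ Oksana: 09:30–10:45, 12:45–13:45, 15:30–15:45, 16:00–17:30.
Windows ≥ 45 min: 09:30–10:45, 12:45–13:45, 16:00–17:30.
Latest start in the last window 16:00–17:30 is 17:30 − 45 min = 16:45.

16:45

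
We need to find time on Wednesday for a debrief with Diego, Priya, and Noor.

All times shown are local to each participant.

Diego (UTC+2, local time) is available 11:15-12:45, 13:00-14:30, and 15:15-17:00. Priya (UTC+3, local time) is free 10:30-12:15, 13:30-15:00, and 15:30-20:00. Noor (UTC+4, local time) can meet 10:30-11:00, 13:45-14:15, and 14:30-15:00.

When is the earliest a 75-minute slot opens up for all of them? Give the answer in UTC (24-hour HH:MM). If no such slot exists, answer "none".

none

Diego → UTC: 09:15–10:45, 11:00–12:30, 13:15–15:00.
Priya → UTC: 07:30–09:15, 10:30–12:00, 12:30–17:00.
Noor → UTC: 06:30–07:00, 09:45–10:15, 10:30–11:00.
Diego ∩ Priya: 10:30–10:45, 11:00–12:00, 13:15–15:00.
Diego ∩ Priya ∩ Noor: 10:30–10:45.
Windows ≥ 75 min: (none).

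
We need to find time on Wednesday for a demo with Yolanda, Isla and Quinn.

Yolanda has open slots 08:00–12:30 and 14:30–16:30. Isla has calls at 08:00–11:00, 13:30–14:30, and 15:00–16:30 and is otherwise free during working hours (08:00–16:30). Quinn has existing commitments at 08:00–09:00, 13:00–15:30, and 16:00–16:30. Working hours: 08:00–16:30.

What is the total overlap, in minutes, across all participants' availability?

90 minutes

Isla free within 08:00–16:30: 11:00–13:30, 14:30–15:00.
Quinn free within 08:00–16:30: 09:00–13:00, 15:30–16:00.
Yolanda ∩ Isla: 11:00–12:30, 14:30–15:00.
Yolanda ∩ Isla ∩ Quinn: 11:00–12:30.
Total common minutes: 90.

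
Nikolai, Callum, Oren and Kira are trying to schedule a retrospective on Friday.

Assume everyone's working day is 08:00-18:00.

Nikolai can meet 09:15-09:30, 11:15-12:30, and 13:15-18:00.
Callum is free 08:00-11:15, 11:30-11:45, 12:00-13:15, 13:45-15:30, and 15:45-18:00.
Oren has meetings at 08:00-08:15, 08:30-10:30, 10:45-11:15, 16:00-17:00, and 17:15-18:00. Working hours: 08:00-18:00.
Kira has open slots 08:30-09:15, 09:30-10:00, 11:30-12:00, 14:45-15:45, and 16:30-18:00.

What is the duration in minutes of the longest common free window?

Oren free within 08:00–18:00: 08:15–08:30, 10:30–10:45, 11:15–16:00, 17:00–17:15.
Nikolai ∩ Callum: 09:15–09:30, 11:30–11:45, 12:00–12:30, 13:45–15:30, 15:45–18:00.
Nikolai ∩ Callum ∩ Oren: 11:30–11:45, 12:00–12:30, 13:45–15:30, 15:45–16:00, 17:00–17:15.
Nikolai ∩ Callum ∩ Oren ∩ Kira: 11:30–11:45, 14:45–15:30, 17:00–17:15.
Common window lengths: 15, 45, 15 min; longest is 45.

45 minutes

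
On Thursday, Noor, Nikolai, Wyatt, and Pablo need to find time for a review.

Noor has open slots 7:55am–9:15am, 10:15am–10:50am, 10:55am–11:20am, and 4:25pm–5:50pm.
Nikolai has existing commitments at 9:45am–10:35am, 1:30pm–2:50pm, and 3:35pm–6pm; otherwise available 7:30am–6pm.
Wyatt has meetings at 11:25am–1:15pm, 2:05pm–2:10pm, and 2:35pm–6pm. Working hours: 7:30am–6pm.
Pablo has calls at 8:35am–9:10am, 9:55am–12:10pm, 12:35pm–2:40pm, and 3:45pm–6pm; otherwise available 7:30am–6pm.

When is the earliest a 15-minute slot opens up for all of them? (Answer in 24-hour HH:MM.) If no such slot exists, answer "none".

07:55

Nikolai free within 07:30–18:00: 07:30–09:45, 10:35–13:30, 14:50–15:35.
Wyatt free within 07:30–18:00: 07:30–11:25, 13:15–14:05, 14:10–14:35.
Pablo free within 07:30–18:00: 07:30–08:35, 09:10–09:55, 12:10–12:35, 14:40–15:45.
Noor ∩ Nikolai: 07:55–09:15, 10:35–10:50, 10:55–11:20.
Noor ∩ Nikolai ∩ Wyatt: 07:55–09:15, 10:35–10:50, 10:55–11:20.
Noor ∩ Nikolai ∩ Wyatt ∩ Pablo: 07:55–08:35, 09:10–09:15.
Windows ≥ 15 min: 07:55–08:35.
Earliest such window starts at 07:55.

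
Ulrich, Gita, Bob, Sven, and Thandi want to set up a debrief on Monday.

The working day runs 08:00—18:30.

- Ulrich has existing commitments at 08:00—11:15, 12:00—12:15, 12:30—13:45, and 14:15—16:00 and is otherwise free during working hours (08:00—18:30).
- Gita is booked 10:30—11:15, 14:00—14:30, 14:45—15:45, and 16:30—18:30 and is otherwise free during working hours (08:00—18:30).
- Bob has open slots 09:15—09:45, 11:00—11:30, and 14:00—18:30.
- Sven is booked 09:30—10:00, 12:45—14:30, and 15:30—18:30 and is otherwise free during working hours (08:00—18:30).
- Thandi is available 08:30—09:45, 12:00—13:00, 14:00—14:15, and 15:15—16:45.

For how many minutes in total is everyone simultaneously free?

0 minutes

Ulrich free within 08:00–18:30: 11:15–12:00, 12:15–12:30, 13:45–14:15, 16:00–18:30.
Gita free within 08:00–18:30: 08:00–10:30, 11:15–14:00, 14:30–14:45, 15:45–16:30.
Sven free within 08:00–18:30: 08:00–09:30, 10:00–12:45, 14:30–15:30.
Ulrich ∩ Gita: 11:15–12:00, 12:15–12:30, 13:45–14:00, 16:00–16:30.
Ulrich ∩ Gita ∩ Bob: 11:15–11:30, 16:00–16:30.
Ulrich ∩ Gita ∩ Bob ∩ Sven: 11:15–11:30.
Ulrich ∩ Gita ∩ Bob ∩ Sven ∩ Thandi: (none).
Total common minutes: 0.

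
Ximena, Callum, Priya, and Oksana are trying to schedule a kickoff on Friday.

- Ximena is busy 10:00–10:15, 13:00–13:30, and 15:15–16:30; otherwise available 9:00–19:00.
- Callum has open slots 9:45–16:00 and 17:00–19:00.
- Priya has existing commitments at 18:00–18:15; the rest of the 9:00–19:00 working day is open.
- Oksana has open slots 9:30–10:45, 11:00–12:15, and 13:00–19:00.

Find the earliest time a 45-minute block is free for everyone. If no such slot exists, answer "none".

Ximena free within 09:00–19:00: 09:00–10:00, 10:15–13:00, 13:30–15:15, 16:30–19:00.
Priya free within 09:00–19:00: 09:00–18:00, 18:15–19:00.
Ximena ∩ Callum: 09:45–10:00, 10:15–13:00, 13:30–15:15, 17:00–19:00.
Ximena ∩ Callum ∩ Priya: 09:45–10:00, 10:15–13:00, 13:30–15:15, 17:00–18:00, 18:15–19:00.
Ximena ∩ Callum ∩ Priya ∩ Oksana: 09:45–10:00, 10:15–10:45, 11:00–12:15, 13:30–15:15, 17:00–18:00, 18:15–19:00.
Windows ≥ 45 min: 11:00–12:15, 13:30–15:15, 17:00–18:00, 18:15–19:00.
Earliest such window starts at 11:00.

11:00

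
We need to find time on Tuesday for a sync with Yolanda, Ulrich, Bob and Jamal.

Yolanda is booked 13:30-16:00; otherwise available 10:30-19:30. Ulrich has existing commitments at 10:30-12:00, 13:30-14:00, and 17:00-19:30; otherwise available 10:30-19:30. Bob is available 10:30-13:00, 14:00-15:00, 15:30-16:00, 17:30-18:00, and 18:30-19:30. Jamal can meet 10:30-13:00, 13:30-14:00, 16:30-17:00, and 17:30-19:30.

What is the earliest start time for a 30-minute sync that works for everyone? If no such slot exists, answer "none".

Yolanda free within 10:30–19:30: 10:30–13:30, 16:00–19:30.
Ulrich free within 10:30–19:30: 12:00–13:30, 14:00–17:00.
Yolanda ∩ Ulrich: 12:00–13:30, 16:00–17:00.
Yolanda ∩ Ulrich ∩ Bob: 12:00–13:00.
Yolanda ∩ Ulrich ∩ Bob ∩ Jamal: 12:00–13:00.
Windows ≥ 30 min: 12:00–13:00.
Earliest such window starts at 12:00.

12:00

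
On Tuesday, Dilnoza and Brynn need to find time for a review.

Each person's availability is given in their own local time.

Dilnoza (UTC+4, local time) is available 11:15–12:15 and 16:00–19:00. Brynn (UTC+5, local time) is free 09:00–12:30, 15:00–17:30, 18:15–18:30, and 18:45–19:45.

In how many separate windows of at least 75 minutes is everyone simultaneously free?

0

Dilnoza → UTC: 07:15–08:15, 12:00–15:00.
Brynn → UTC: 04:00–07:30, 10:00–12:30, 13:15–13:30, 13:45–14:45.
Dilnoza ∩ Brynn: 07:15–07:30, 12:00–12:30, 13:15–13:30, 13:45–14:45.
Windows ≥ 75 min: (none).
That's 0 windows.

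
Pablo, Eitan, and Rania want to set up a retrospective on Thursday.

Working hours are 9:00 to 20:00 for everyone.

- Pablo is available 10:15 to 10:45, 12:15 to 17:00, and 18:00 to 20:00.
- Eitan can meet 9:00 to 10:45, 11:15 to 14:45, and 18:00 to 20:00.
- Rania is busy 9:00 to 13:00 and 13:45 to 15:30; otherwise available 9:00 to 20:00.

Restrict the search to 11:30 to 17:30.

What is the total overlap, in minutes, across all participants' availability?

45 minutes

Rania free within 09:00–20:00: 13:00–13:45, 15:30–20:00.
Pablo ∩ Eitan: 10:15–10:45, 12:15–14:45, 18:00–20:00.
Pablo ∩ Eitan ∩ Rania: 13:00–13:45, 18:00–20:00.
Restricted to 11:30–17:30: 13:00–13:45.
Total common minutes: 45.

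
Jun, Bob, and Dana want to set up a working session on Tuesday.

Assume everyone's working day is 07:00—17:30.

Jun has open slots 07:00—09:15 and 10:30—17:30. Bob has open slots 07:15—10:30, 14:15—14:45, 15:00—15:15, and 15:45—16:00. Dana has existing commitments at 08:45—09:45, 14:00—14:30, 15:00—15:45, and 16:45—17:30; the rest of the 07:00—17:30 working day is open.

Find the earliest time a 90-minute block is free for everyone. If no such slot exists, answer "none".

07:15

Dana free within 07:00–17:30: 07:00–08:45, 09:45–14:00, 14:30–15:00, 15:45–16:45.
Jun ∩ Bob: 07:15–09:15, 14:15–14:45, 15:00–15:15, 15:45–16:00.
Jun ∩ Bob ∩ Dana: 07:15–08:45, 14:30–14:45, 15:45–16:00.
Windows ≥ 90 min: 07:15–08:45.
Earliest such window starts at 07:15.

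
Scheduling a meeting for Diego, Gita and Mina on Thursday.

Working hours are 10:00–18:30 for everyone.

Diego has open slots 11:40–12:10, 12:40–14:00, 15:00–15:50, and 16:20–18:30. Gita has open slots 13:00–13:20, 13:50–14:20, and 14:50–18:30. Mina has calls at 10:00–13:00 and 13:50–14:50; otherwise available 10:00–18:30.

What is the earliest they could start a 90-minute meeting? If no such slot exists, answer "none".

Mina free within 10:00–18:30: 13:00–13:50, 14:50–18:30.
Diego ∩ Gita: 13:00–13:20, 13:50–14:00, 15:00–15:50, 16:20–18:30.
Diego ∩ Gita ∩ Mina: 13:00–13:20, 15:00–15:50, 16:20–18:30.
Windows ≥ 90 min: 16:20–18:30.
Earliest such window starts at 16:20.

16:20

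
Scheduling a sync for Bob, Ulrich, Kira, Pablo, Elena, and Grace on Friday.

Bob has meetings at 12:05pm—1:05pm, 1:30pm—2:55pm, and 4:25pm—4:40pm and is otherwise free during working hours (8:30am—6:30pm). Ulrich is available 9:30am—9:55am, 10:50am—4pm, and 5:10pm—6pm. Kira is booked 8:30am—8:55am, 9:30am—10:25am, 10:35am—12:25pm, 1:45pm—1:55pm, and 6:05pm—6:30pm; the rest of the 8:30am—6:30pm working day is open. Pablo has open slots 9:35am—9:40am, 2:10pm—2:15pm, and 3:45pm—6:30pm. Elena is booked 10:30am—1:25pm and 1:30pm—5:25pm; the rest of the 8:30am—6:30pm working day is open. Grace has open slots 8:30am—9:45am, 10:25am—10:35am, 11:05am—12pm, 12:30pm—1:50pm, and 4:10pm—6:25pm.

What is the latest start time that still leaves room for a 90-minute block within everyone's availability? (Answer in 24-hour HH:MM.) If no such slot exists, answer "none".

none

Bob free within 08:30–18:30: 08:30–12:05, 13:05–13:30, 14:55–16:25, 16:40–18:30.
Kira free within 08:30–18:30: 08:55–09:30, 10:25–10:35, 12:25–13:45, 13:55–18:05.
Elena free within 08:30–18:30: 08:30–10:30, 13:25–13:30, 17:25–18:30.
Bob ∩ Ulrich: 09:30–09:55, 10:50–12:05, 13:05–13:30, 14:55–16:00, 17:10–18:00.
Bob ∩ Ulrich ∩ Kira: 13:05–13:30, 14:55–16:00, 17:10–18:00.
Bob ∩ Ulrich ∩ Kira ∩ Pablo: 15:45–16:00, 17:10–18:00.
Bob ∩ Ulrich ∩ Kira ∩ Pablo ∩ Elena: 17:25–18:00.
Bob ∩ Ulrich ∩ Kira ∩ Pablo ∩ Elena ∩ Grace: 17:25–18:00.
Windows ≥ 90 min: (none).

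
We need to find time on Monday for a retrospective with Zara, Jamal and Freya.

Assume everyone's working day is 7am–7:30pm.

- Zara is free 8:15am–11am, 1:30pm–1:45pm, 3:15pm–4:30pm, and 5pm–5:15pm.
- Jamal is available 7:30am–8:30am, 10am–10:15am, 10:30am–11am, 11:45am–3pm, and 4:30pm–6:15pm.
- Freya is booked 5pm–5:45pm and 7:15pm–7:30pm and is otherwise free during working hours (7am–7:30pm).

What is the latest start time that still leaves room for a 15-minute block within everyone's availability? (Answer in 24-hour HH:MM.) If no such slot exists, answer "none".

Freya free within 07:00–19:30: 07:00–17:00, 17:45–19:15.
Zara ∩ Jamal: 08:15–08:30, 10:00–10:15, 10:30–11:00, 13:30–13:45, 17:00–17:15.
Zara ∩ Jamal ∩ Freya: 08:15–08:30, 10:00–10:15, 10:30–11:00, 13:30–13:45.
Windows ≥ 15 min: 08:15–08:30, 10:00–10:15, 10:30–11:00, 13:30–13:45.
Latest start in the last window 13:30–13:45 is 13:45 − 15 min = 13:30.

13:30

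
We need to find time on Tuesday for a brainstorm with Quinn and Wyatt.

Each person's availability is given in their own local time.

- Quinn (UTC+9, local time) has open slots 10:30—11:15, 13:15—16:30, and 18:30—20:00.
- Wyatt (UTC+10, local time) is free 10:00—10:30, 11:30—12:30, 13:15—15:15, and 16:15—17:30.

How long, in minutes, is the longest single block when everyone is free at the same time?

75 minutes

Quinn → UTC: 01:30–02:15, 04:15–07:30, 09:30–11:00.
Wyatt → UTC: 00:00–00:30, 01:30–02:30, 03:15–05:15, 06:15–07:30.
Quinn ∩ Wyatt: 01:30–02:15, 04:15–05:15, 06:15–07:30.
Common window lengths: 45, 60, 75 min; longest is 75.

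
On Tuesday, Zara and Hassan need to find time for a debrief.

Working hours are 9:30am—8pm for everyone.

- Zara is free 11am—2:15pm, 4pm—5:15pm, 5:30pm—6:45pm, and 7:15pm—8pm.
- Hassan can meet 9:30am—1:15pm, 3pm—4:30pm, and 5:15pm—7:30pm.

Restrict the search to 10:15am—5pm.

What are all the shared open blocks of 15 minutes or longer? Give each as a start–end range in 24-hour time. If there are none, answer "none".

11:00–13:15, 16:00–16:30

Zara ∩ Hassan: 11:00–13:15, 16:00–16:30, 17:30–18:45, 19:15–19:30.
Restricted to 10:15–17:00: 11:00–13:15, 16:00–16:30.
Windows ≥ 15 min: 11:00–13:15, 16:00–16:30.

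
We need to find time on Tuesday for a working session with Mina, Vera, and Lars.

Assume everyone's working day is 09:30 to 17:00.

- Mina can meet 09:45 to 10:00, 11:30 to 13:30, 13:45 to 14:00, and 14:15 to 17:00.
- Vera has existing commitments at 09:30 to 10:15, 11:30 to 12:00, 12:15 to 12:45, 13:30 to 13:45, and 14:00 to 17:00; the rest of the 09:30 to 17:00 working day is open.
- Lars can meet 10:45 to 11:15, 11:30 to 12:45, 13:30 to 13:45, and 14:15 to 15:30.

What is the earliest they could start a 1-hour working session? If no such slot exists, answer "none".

none

Vera free within 09:30–17:00: 10:15–11:30, 12:00–12:15, 12:45–13:30, 13:45–14:00.
Mina ∩ Vera: 12:00–12:15, 12:45–13:30, 13:45–14:00.
Mina ∩ Vera ∩ Lars: 12:00–12:15.
Windows ≥ 60 min: (none).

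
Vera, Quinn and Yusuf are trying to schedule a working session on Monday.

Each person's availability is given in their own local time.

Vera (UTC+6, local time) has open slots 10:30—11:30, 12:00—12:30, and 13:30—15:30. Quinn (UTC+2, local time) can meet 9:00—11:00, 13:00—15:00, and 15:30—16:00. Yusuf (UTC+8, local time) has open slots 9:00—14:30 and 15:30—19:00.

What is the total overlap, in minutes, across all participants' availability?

Vera → UTC: 04:30–05:30, 06:00–06:30, 07:30–09:30.
Quinn → UTC: 07:00–09:00, 11:00–13:00, 13:30–14:00.
Yusuf → UTC: 01:00–06:30, 07:30–11:00.
Vera ∩ Quinn: 07:30–09:00.
Vera ∩ Quinn ∩ Yusuf: 07:30–09:00.
Total common minutes: 90.

90 minutes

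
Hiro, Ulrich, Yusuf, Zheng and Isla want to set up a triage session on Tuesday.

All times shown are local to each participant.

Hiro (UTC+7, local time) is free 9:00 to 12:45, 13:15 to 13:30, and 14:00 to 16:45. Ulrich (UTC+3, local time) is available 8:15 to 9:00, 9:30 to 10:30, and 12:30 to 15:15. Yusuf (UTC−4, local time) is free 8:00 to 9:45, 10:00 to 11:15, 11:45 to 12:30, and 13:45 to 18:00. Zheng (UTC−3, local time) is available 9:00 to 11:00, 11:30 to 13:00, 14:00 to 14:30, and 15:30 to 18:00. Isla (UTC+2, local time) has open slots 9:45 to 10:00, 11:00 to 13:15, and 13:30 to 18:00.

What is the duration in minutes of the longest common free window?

Hiro → UTC: 02:00–05:45, 06:15–06:30, 07:00–09:45.
Ulrich → UTC: 05:15–06:00, 06:30–07:30, 09:30–12:15.
Yusuf → UTC: 12:00–13:45, 14:00–15:15, 15:45–16:30, 17:45–22:00.
Zheng → UTC: 12:00–14:00, 14:30–16:00, 17:00–17:30, 18:30–21:00.
Isla → UTC: 07:45–08:00, 09:00–11:15, 11:30–16:00.
Hiro ∩ Ulrich: 05:15–05:45, 07:00–07:30, 09:30–09:45.
Hiro ∩ Ulrich ∩ Yusuf: (none).
Hiro ∩ Ulrich ∩ Yusuf ∩ Zheng: (none).
Hiro ∩ Ulrich ∩ Yusuf ∩ Zheng ∩ Isla: (none).
No common window.

0 minutes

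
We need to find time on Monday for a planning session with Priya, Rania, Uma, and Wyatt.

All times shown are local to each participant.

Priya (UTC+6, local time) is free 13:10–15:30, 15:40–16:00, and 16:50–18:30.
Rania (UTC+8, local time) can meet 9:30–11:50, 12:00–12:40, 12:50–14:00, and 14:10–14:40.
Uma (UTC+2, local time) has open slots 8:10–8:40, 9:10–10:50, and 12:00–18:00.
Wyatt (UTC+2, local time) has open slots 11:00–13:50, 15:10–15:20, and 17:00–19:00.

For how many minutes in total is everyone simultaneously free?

0 minutes

Priya → UTC: 07:10–09:30, 09:40–10:00, 10:50–12:30.
Rania → UTC: 01:30–03:50, 04:00–04:40, 04:50–06:00, 06:10–06:40.
Uma → UTC: 06:10–06:40, 07:10–08:50, 10:00–16:00.
Wyatt → UTC: 09:00–11:50, 13:10–13:20, 15:00–17:00.
Priya ∩ Rania: (none).
Priya ∩ Rania ∩ Uma: (none).
Priya ∩ Rania ∩ Uma ∩ Wyatt: (none).
Total common minutes: 0.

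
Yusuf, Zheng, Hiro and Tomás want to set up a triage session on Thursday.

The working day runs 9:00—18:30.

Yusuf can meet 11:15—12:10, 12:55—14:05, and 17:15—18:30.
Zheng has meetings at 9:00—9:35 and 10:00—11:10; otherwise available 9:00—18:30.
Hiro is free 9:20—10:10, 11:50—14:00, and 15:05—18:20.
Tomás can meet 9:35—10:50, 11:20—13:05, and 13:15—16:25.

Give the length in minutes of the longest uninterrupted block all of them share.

Zheng free within 09:00–18:30: 09:35–10:00, 11:10–18:30.
Yusuf ∩ Zheng: 11:15–12:10, 12:55–14:05, 17:15–18:30.
Yusuf ∩ Zheng ∩ Hiro: 11:50–12:10, 12:55–14:00, 17:15–18:20.
Yusuf ∩ Zheng ∩ Hiro ∩ Tomás: 11:50–12:10, 12:55–13:05, 13:15–14:00.
Common window lengths: 20, 10, 45 min; longest is 45.

45 minutes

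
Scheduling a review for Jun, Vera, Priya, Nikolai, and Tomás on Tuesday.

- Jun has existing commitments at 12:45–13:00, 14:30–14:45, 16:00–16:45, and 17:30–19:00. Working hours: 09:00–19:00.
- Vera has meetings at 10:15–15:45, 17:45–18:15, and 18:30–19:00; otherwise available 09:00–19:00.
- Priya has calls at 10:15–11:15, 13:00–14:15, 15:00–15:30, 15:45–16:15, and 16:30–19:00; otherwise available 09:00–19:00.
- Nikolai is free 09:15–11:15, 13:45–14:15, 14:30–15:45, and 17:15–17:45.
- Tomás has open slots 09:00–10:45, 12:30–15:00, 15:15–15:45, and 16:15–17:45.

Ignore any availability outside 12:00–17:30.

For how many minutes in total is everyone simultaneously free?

Jun free within 09:00–19:00: 09:00–12:45, 13:00–14:30, 14:45–16:00, 16:45–17:30.
Vera free within 09:00–19:00: 09:00–10:15, 15:45–17:45, 18:15–18:30.
Priya free within 09:00–19:00: 09:00–10:15, 11:15–13:00, 14:15–15:00, 15:30–15:45, 16:15–16:30.
Jun ∩ Vera: 09:00–10:15, 15:45–16:00, 16:45–17:30.
Jun ∩ Vera ∩ Priya: 09:00–10:15.
Jun ∩ Vera ∩ Priya ∩ Nikolai: 09:15–10:15.
Jun ∩ Vera ∩ Priya ∩ Nikolai ∩ Tomás: 09:15–10:15.
Restricted to 12:00–17:30: (none).
Total common minutes: 0.

0 minutes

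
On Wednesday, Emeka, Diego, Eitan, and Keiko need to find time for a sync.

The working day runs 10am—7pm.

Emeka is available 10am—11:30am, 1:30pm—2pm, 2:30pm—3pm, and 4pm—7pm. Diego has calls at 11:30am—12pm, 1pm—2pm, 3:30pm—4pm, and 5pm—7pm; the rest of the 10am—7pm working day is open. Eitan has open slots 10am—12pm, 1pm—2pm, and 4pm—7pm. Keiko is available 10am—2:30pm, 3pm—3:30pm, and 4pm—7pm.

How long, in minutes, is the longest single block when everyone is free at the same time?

90 minutes

Diego free within 10:00–19:00: 10:00–11:30, 12:00–13:00, 14:00–15:30, 16:00–17:00.
Emeka ∩ Diego: 10:00–11:30, 14:30–15:00, 16:00–17:00.
Emeka ∩ Diego ∩ Eitan: 10:00–11:30, 16:00–17:00.
Emeka ∩ Diego ∩ Eitan ∩ Keiko: 10:00–11:30, 16:00–17:00.
Common window lengths: 90, 60 min; longest is 90.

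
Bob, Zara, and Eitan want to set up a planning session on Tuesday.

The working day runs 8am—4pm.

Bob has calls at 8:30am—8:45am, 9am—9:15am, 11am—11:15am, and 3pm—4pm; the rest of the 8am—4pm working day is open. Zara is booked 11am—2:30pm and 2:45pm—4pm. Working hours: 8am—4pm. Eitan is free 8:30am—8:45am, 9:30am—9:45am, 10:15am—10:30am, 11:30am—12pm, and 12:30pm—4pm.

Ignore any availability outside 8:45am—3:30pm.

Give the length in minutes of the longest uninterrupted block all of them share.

Bob free within 08:00–16:00: 08:00–08:30, 08:45–09:00, 09:15–11:00, 11:15–15:00.
Zara free within 08:00–16:00: 08:00–11:00, 14:30–14:45.
Bob ∩ Zara: 08:00–08:30, 08:45–09:00, 09:15–11:00, 14:30–14:45.
Bob ∩ Zara ∩ Eitan: 09:30–09:45, 10:15–10:30, 14:30–14:45.
Restricted to 08:45–15:30: 09:30–09:45, 10:15–10:30, 14:30–14:45.
Common window lengths: 15, 15, 15 min; longest is 15.

15 minutes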